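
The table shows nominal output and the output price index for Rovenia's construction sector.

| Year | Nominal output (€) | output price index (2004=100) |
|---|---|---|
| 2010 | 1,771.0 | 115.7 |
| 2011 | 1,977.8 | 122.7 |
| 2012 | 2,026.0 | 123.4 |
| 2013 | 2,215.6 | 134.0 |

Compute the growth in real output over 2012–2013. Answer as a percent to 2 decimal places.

0.71%

Real output 2012 = 2026.0/1.234 = 1641.82.
Real output 2013 = 2215.6/1.340 = 1653.43.
Change = 1653.43/1641.82 − 1 = 0.0071.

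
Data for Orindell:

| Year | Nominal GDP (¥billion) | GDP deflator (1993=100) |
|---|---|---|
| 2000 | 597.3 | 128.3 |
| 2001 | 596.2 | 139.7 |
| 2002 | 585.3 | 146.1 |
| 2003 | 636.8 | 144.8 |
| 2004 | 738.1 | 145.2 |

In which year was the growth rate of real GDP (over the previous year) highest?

2004

2001: real = 596.2/1.397 = 426.77; growth vs 2000 (465.55) = -8.33%.
2002: real = 585.3/1.461 = 400.62; growth vs 2001 (426.77) = -6.13%.
2003: real = 636.8/1.448 = 439.78; growth vs 2002 (400.62) = 9.77%.
2004: real = 738.1/1.452 = 508.33; growth vs 2003 (439.78) = 15.59%.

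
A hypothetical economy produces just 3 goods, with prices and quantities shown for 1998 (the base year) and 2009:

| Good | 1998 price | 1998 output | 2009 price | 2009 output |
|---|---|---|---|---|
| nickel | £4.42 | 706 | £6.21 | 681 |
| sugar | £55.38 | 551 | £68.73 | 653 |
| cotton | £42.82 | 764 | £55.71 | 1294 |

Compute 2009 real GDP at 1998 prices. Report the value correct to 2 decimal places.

£94582.24

Real GDP 2009 = Σ (p_1998 × q_2009) = 4.42·681 + 55.38·653 + 42.82·1294 = 94582.24.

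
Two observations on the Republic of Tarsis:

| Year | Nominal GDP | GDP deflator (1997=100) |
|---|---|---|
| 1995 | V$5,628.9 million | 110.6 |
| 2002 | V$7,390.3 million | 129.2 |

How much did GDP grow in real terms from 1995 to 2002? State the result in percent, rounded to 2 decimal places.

Real GDP 1995 = 5628.9 / 1.106 = 5089.42.
Real GDP 2002 = 7390.3 / 1.292 = 5720.05.
Real growth = 5720.05 / 5089.42 − 1 = 0.1239.

12.39%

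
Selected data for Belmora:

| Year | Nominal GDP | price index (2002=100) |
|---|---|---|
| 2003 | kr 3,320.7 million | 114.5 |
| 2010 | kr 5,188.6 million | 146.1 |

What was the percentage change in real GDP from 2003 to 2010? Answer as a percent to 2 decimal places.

22.45%

Deflate each year: 2003 → 3320.7/1.145 = 2900.17; 2010 → 5188.6/1.461 = 3551.40.
So real GDP changed by 3551.40/2900.17 − 1 = 0.2245, i.e. 22.45%.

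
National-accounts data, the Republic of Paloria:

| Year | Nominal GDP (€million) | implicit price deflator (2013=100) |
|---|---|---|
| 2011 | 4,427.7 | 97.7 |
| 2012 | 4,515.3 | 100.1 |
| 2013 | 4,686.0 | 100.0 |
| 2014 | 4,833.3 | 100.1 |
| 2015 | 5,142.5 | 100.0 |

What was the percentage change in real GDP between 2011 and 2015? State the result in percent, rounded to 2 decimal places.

Real GDP 2011 = 4427.7/0.977 = 4531.93.
Real GDP 2015 = 5142.5/1.000 = 5142.50.
Change = 5142.50/4531.93 − 1 = 0.1347.

13.47%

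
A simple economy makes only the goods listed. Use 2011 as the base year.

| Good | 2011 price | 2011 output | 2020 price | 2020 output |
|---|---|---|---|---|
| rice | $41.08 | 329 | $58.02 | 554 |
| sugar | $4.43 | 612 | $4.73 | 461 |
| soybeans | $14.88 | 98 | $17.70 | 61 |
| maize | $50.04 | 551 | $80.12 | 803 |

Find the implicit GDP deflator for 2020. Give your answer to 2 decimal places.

151.37

Nominal GDP 2020 = 58.02·554 + 4.73·461 + 17.70·61 + 80.12·803 = 99739.67.
Real GDP 2020 (at 2011 prices) = 41.08·554 + 4.43·461 + 14.88·61 + 50.04·803 = 65890.35.
Deflator = Nominal/Real × 100 = 99739.67/65890.35 × 100 = 151.372.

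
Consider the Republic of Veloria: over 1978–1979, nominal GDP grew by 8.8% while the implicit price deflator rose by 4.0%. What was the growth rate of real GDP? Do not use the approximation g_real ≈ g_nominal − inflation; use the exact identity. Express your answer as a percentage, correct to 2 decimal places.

(1 + g_nom) = (1 + g_real)(1 + π), so g_real = 1.0880 / 1.0400 − 1 = 0.04615.

4.62%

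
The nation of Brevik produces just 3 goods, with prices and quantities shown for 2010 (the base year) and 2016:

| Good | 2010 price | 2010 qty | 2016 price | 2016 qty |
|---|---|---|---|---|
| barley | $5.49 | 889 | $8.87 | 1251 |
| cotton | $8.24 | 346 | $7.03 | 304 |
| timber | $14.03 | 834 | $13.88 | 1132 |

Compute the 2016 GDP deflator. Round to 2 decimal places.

Nominal GDP 2016 = 8.87·1251 + 7.03·304 + 13.88·1132 = 28945.65.
Real GDP 2016 (at 2010 prices) = 5.49·1251 + 8.24·304 + 14.03·1132 = 25254.91.
Deflator = Nominal/Real × 100 = 28945.65/25254.91 × 100 = 114.614.

114.61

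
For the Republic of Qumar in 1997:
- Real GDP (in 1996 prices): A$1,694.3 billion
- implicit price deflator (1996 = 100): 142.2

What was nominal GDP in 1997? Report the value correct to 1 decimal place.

A$2,409.3 billion

Nominal GDP = Real × (implicit price deflator/100) = 1694.3 × 1.422 = 2409.29.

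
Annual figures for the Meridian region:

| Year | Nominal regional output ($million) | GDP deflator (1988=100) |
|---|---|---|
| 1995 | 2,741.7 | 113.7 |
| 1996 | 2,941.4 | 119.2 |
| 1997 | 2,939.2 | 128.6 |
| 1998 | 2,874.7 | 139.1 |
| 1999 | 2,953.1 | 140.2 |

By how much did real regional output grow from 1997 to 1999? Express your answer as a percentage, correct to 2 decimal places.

-7.84%

Real regional output 1997 = 2939.2/1.286 = 2285.54.
Real regional output 1999 = 2953.1/1.402 = 2106.35.
Change = 2106.35/2285.54 − 1 = -0.0784.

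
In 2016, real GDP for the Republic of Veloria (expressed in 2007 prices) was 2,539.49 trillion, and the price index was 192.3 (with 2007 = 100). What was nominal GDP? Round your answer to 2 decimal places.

4,883.44 trillion

Nominal GDP = Real × (price index/100) = 2539.49 × 1.923 = 4883.44.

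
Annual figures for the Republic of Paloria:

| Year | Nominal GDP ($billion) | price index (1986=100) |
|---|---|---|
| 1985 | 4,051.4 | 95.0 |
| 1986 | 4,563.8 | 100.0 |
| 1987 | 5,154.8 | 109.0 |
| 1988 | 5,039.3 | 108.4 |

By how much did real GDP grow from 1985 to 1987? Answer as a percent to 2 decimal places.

10.89%

Real GDP 1985 = 4051.4/0.950 = 4264.63.
Real GDP 1987 = 5154.8/1.090 = 4729.17.
Change = 4729.17/4264.63 − 1 = 0.1089.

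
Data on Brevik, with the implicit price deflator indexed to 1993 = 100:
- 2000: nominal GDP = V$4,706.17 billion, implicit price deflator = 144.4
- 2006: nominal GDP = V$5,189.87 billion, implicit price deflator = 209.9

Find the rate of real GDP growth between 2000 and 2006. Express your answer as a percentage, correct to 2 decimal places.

-24.13%

Real GDP 2000 = 4706.17 / 1.444 = 3259.12.
Real GDP 2006 = 5189.87 / 2.099 = 2472.54.
Real growth = 2472.54 / 3259.12 − 1 = -0.2413.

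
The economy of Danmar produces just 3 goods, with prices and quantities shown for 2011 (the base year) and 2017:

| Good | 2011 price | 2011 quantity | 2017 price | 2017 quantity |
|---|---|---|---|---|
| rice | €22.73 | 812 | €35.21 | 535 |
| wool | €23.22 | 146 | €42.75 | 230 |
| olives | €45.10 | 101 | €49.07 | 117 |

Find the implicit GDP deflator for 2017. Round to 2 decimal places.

Nominal GDP 2017 = 35.21·535 + 42.75·230 + 49.07·117 = 34411.04.
Real GDP 2017 (at 2011 prices) = 22.73·535 + 23.22·230 + 45.10·117 = 22777.85.
Deflator = Nominal/Real × 100 = 34411.04/22777.85 × 100 = 151.072.

151.07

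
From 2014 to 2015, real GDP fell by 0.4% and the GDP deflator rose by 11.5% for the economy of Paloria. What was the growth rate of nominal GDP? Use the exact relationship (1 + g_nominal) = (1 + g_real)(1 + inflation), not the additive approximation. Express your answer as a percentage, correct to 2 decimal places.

(1 + g_nom) = (1 + g_real)(1 + π) = 0.9960 × 1.1150 = 1.11054.

11.05%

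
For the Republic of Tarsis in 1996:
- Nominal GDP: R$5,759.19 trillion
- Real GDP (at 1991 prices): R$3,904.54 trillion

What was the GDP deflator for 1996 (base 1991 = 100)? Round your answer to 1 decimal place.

147.5

GDP deflator = (Nominal / Real) × 100 = 5759.19 / 3904.54 × 100 = 147.50.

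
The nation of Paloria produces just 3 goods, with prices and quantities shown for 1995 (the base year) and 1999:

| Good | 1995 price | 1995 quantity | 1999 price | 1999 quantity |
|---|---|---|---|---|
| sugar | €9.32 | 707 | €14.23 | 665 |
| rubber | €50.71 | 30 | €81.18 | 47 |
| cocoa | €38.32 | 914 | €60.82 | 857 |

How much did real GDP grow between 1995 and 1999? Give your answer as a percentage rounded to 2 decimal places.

-3.97%

Real GDP 1995 = Nominal GDP 1995 = 9.32·707 + 50.71·30 + 38.32·914 = 43135.02.
Real GDP 1999 (at 1995 prices) = 9.32·665 + 50.71·47 + 38.32·857 = 41421.41.
Real growth = 41421.41/43135.02 − 1 = -0.0397.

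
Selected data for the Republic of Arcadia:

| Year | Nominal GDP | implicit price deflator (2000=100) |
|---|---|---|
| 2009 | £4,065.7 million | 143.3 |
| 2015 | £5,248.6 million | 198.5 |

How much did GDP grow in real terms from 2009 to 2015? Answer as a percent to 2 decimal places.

Deflate each year: 2009 → 4065.7/1.433 = 2837.19; 2015 → 5248.6/1.985 = 2644.13.
So real GDP changed by 2644.13/2837.19 − 1 = -0.0680, i.e. -6.80%.

-6.80%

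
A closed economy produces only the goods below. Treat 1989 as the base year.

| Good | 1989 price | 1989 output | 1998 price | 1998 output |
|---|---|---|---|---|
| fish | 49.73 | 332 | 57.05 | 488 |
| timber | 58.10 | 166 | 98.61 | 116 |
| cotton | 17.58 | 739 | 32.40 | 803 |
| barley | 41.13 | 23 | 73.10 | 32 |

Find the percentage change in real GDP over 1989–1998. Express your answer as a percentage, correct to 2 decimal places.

15.83%

Real GDP 1989 = Nominal GDP 1989 = 49.73·332 + 58.10·166 + 17.58·739 + 41.13·23 = 40092.57.
Real GDP 1998 (at 1989 prices) = 49.73·488 + 58.10·116 + 17.58·803 + 41.13·32 = 46440.74.
Real growth = 46440.74/40092.57 − 1 = 0.1583.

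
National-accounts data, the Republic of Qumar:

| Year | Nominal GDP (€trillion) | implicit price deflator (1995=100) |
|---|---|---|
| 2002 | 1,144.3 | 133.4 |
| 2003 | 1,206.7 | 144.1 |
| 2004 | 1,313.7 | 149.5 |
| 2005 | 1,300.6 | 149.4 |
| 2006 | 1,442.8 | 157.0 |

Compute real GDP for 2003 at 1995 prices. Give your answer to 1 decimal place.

€837.4 trillion

Real GDP 2003 = 1206.7 / 1.441 = 837.40.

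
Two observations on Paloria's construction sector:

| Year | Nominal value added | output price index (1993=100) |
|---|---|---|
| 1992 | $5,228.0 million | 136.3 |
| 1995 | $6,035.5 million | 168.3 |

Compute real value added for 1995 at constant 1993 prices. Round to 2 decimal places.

$3,586.16 million

Real value added = Nominal / (output price index/100) = 6035.5 / 1.683 = 3586.16.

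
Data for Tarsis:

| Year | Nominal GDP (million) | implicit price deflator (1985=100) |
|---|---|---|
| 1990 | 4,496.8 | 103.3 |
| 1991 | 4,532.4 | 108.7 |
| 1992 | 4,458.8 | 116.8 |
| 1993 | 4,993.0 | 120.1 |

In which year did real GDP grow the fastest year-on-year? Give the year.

1991: real = 4532.4/1.087 = 4169.64; growth vs 1990 (4353.15) = -4.22%.
1992: real = 4458.8/1.168 = 3817.47; growth vs 1991 (4169.64) = -8.45%.
1993: real = 4993.0/1.201 = 4157.37; growth vs 1992 (3817.47) = 8.90%.

1993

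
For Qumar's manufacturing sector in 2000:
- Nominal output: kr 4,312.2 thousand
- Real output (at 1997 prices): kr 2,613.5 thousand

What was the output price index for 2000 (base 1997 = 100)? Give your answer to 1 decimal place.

output price index = (Nominal / Real) × 100 = 4312.2 / 2613.5 × 100 = 165.00.

165.0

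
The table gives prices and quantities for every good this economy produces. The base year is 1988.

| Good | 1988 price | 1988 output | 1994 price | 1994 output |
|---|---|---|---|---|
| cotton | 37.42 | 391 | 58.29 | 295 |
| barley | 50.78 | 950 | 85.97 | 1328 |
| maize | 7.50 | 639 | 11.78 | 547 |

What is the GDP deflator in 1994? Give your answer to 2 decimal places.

166.88

Nominal GDP 1994 = 58.29·295 + 85.97·1328 + 11.78·547 = 137807.37.
Real GDP 1994 (at 1988 prices) = 37.42·295 + 50.78·1328 + 7.50·547 = 82577.24.
Deflator = Nominal/Real × 100 = 137807.37/82577.24 × 100 = 166.883.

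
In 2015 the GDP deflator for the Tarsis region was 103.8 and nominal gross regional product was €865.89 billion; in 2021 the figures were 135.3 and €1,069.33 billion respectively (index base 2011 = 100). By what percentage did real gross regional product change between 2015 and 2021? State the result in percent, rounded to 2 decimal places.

Real gross regional product 2015 = 865.89 / 1.038 = 834.19.
Real gross regional product 2021 = 1069.33 / 1.353 = 790.34.
Real growth = 790.34 / 834.19 − 1 = -0.0526.

-5.26%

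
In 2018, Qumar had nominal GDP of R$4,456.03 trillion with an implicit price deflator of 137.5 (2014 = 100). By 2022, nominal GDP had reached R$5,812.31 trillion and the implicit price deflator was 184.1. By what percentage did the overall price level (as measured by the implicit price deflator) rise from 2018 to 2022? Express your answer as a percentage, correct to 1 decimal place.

33.9%

Price-level change = 184.1 / 137.5 − 1 = 0.3389.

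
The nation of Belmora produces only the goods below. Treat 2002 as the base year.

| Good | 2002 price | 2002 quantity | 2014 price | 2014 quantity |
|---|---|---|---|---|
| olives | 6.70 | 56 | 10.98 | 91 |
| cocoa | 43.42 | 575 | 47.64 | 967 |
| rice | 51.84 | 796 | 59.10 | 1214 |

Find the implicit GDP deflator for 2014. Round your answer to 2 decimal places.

112.59

Nominal GDP 2014 = 10.98·91 + 47.64·967 + 59.10·1214 = 118814.46.
Real GDP 2014 (at 2002 prices) = 6.70·91 + 43.42·967 + 51.84·1214 = 105530.60.
Deflator = Nominal/Real × 100 = 118814.46/105530.60 × 100 = 112.588.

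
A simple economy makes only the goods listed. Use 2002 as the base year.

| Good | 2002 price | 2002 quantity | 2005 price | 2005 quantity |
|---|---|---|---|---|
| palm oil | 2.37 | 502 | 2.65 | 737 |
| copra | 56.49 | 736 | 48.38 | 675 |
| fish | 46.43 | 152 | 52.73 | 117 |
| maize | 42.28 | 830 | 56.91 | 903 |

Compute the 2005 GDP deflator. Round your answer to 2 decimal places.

Nominal GDP 2005 = 2.65·737 + 48.38·675 + 52.73·117 + 56.91·903 = 92168.69.
Real GDP 2005 (at 2002 prices) = 2.37·737 + 56.49·675 + 46.43·117 + 42.28·903 = 83488.59.
Deflator = Nominal/Real × 100 = 92168.69/83488.59 × 100 = 110.397.

110.40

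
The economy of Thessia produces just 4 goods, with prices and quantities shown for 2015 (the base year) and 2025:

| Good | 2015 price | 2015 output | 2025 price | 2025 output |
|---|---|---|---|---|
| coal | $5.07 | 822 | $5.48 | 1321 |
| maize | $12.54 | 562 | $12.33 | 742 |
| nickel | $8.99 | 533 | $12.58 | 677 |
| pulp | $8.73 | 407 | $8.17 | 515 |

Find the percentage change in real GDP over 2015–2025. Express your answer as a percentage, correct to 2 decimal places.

Real GDP 2015 = Nominal GDP 2015 = 5.07·822 + 12.54·562 + 8.99·533 + 8.73·407 = 19559.80.
Real GDP 2025 (at 2015 prices) = 5.07·1321 + 12.54·742 + 8.99·677 + 8.73·515 = 26584.33.
Real growth = 26584.33/19559.80 − 1 = 0.3591.

35.91%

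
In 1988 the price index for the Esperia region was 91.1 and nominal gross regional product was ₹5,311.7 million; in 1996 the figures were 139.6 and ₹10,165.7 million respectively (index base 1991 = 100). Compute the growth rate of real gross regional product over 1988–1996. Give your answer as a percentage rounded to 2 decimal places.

Real gross regional product 1988 = 5311.7 / 0.911 = 5830.63.
Real gross regional product 1996 = 10165.7 / 1.396 = 7282.02.
Real growth = 7282.02 / 5830.63 − 1 = 0.2489.

24.89%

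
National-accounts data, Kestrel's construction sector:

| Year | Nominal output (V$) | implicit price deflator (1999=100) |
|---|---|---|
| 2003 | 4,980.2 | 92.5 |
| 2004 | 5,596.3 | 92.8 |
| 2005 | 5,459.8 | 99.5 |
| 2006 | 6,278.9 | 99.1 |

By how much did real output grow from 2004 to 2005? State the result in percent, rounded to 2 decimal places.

-9.01%

Real output 2004 = 5596.3/0.928 = 6030.50.
Real output 2005 = 5459.8/0.995 = 5487.24.
Change = 5487.24/6030.50 − 1 = -0.0901.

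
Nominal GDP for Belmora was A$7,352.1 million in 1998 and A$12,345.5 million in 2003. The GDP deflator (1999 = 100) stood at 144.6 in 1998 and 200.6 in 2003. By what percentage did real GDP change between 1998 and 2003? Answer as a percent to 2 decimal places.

21.04%

Deflate each year: 1998 → 7352.1/1.446 = 5084.44; 2003 → 12345.5/2.006 = 6154.29.
So real GDP changed by 6154.29/5084.44 − 1 = 0.2104, i.e. 21.04%.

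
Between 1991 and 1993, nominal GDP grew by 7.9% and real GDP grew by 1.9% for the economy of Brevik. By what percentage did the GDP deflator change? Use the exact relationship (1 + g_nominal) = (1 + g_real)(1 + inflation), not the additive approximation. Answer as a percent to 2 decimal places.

(1 + g_nom) = (1 + g_real)(1 + π), so π = 1.0790 / 1.0190 − 1 = 0.05888.

5.89%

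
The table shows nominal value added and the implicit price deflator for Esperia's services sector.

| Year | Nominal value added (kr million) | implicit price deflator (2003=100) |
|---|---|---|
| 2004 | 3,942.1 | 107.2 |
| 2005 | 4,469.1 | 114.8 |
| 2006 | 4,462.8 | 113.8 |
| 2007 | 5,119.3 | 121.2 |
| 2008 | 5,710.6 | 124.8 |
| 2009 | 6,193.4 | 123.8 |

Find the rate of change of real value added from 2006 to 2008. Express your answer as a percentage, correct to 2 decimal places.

Real value added 2006 = 4462.8/1.138 = 3921.62.
Real value added 2008 = 5710.6/1.248 = 4575.80.
Change = 4575.80/3921.62 − 1 = 0.1668.

16.68%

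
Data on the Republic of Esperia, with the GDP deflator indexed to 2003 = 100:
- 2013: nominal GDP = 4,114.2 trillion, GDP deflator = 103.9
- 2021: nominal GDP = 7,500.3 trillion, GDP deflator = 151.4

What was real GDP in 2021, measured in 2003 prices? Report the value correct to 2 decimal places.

Real GDP = Nominal / (GDP deflator/100) = 7500.3 / 1.514 = 4953.96.

4,953.96 trillion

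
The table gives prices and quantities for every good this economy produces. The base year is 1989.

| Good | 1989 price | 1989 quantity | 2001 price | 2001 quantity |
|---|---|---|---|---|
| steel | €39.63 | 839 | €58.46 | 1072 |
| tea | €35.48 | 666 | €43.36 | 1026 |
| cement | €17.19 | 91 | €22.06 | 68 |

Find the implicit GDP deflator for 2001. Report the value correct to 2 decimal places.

135.73

Nominal GDP 2001 = 58.46·1072 + 43.36·1026 + 22.06·68 = 108656.56.
Real GDP 2001 (at 1989 prices) = 39.63·1072 + 35.48·1026 + 17.19·68 = 80054.76.
Deflator = Nominal/Real × 100 = 108656.56/80054.76 × 100 = 135.728.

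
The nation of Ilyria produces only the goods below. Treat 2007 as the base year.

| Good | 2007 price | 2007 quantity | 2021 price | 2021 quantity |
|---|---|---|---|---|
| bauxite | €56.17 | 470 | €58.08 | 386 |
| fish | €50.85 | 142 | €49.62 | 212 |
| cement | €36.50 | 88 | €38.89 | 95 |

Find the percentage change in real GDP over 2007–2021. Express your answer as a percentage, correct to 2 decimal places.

Real GDP 2007 = Nominal GDP 2007 = 56.17·470 + 50.85·142 + 36.50·88 = 36832.60.
Real GDP 2021 (at 2007 prices) = 56.17·386 + 50.85·212 + 36.50·95 = 35929.32.
Real growth = 35929.32/36832.60 − 1 = -0.0245.

-2.45%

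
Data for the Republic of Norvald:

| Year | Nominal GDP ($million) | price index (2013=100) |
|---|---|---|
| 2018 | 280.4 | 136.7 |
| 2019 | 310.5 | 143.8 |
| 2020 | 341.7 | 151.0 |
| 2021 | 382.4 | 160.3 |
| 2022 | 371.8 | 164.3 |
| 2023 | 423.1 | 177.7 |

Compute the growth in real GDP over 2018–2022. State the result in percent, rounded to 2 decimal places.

10.32%

Real GDP 2018 = 280.4/1.367 = 205.12.
Real GDP 2022 = 371.8/1.643 = 226.29.
Change = 226.29/205.12 − 1 = 0.1032.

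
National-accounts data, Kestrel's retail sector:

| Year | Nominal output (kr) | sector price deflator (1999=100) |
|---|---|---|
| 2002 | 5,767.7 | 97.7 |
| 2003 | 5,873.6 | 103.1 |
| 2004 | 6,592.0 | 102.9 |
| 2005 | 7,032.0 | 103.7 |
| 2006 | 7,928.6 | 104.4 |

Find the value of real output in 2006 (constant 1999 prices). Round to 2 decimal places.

kr 7,594.44

Real output 2006 = 7928.6 / 1.044 = 7594.44.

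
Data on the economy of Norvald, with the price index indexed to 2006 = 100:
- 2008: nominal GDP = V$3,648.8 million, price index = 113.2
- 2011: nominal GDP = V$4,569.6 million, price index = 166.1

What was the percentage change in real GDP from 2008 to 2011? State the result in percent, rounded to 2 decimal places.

Real GDP 2008 = 3648.8 / 1.132 = 3223.32.
Real GDP 2011 = 4569.6 / 1.661 = 2751.11.
Real growth = 2751.11 / 3223.32 − 1 = -0.1465.

-14.65%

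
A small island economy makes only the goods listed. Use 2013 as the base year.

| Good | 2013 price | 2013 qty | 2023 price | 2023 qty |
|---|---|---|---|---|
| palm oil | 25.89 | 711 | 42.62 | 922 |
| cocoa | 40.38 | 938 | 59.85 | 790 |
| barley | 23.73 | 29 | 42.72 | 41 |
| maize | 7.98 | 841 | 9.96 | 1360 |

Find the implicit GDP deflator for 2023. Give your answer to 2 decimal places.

Nominal GDP 2023 = 42.62·922 + 59.85·790 + 42.72·41 + 9.96·1360 = 101874.26.
Real GDP 2023 (at 2013 prices) = 25.89·922 + 40.38·790 + 23.73·41 + 7.98·1360 = 67596.51.
Deflator = Nominal/Real × 100 = 101874.26/67596.51 × 100 = 150.709.

150.71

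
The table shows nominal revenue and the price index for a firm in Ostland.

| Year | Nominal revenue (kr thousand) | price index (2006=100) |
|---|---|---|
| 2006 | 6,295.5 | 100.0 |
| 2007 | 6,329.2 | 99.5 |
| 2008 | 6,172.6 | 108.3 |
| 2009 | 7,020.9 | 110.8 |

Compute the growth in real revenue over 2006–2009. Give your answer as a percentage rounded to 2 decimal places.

0.65%

Real revenue 2006 = 6295.5/1.000 = 6295.50.
Real revenue 2009 = 7020.9/1.108 = 6336.55.
Change = 6336.55/6295.50 − 1 = 0.0065.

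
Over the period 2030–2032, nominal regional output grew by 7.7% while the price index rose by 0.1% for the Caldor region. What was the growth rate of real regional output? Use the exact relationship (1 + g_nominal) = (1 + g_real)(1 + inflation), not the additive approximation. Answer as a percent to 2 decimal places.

(1 + g_nom) = (1 + g_real)(1 + π), so g_real = 1.0770 / 1.0010 − 1 = 0.07592.

7.59%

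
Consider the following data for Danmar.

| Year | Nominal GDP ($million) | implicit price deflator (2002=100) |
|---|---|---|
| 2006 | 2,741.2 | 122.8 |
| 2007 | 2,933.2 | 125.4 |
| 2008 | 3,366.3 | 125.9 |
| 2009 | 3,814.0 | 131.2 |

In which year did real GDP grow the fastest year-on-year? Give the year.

2008

2007: real = 2933.2/1.254 = 2339.07; growth vs 2006 (2232.25) = 4.79%.
2008: real = 3366.3/1.259 = 2673.79; growth vs 2007 (2339.07) = 14.31%.
2009: real = 3814.0/1.312 = 2907.01; growth vs 2008 (2673.79) = 8.72%.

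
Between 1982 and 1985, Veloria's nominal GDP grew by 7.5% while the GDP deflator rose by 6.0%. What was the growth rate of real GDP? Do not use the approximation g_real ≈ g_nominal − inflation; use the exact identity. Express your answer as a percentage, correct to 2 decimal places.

(1 + g_nom) = (1 + g_real)(1 + π), so g_real = 1.0750 / 1.0600 − 1 = 0.01415.

1.42%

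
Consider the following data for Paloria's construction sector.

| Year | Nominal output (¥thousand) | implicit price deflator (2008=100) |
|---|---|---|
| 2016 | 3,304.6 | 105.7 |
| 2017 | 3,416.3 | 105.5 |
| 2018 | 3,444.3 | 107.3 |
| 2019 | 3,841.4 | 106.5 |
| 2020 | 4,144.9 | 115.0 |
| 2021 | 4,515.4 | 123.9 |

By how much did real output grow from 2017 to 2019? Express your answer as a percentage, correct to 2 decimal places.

11.39%

Real output 2017 = 3416.3/1.055 = 3238.20.
Real output 2019 = 3841.4/1.065 = 3606.95.
Change = 3606.95/3238.20 − 1 = 0.1139.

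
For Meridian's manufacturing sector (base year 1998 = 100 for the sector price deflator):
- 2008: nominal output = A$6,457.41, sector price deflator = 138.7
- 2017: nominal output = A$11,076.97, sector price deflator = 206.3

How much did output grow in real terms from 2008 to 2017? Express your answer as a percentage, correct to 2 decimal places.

Real output 2008 = 6457.41 / 1.387 = 4655.67.
Real output 2017 = 11076.97 / 2.063 = 5369.35.
Real growth = 5369.35 / 4655.67 − 1 = 0.1533.

15.33%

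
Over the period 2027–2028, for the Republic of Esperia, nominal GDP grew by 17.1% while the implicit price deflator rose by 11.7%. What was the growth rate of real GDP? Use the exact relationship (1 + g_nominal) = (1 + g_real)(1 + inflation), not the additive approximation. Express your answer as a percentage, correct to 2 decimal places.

4.83%

(1 + g_nom) = (1 + g_real)(1 + π), so g_real = 1.1710 / 1.1170 − 1 = 0.04834.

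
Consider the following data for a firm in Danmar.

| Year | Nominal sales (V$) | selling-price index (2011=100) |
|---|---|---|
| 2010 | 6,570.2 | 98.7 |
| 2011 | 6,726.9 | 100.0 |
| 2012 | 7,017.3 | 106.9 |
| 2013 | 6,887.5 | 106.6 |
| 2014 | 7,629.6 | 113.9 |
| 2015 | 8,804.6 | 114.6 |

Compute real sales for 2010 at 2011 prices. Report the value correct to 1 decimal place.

Real sales 2010 = 6570.2 / 0.987 = 6656.74.

V$6,656.7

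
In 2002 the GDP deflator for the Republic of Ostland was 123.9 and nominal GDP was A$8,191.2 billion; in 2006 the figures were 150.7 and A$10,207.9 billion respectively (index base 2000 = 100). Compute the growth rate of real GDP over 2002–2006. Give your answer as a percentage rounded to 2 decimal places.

Deflate each year: 2002 → 8191.2/1.239 = 6611.14; 2006 → 10207.9/1.507 = 6773.66.
So real GDP changed by 6773.66/6611.14 − 1 = 0.0246, i.e. 2.46%.

2.46%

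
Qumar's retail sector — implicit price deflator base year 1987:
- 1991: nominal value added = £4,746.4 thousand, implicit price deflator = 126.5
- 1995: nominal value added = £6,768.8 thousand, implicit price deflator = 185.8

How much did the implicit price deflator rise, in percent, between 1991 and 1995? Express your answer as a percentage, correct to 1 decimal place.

Price-level change = 185.8 / 126.5 − 1 = 0.4688.

46.9%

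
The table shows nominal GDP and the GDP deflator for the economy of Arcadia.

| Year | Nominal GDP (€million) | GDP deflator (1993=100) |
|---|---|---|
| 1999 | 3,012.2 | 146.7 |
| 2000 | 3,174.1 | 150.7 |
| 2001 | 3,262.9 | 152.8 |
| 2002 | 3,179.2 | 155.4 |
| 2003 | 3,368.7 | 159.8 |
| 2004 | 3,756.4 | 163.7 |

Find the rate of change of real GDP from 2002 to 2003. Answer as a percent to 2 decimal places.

3.04%

Real GDP 2002 = 3179.2/1.554 = 2045.82.
Real GDP 2003 = 3368.7/1.598 = 2108.07.
Change = 2108.07/2045.82 − 1 = 0.0304.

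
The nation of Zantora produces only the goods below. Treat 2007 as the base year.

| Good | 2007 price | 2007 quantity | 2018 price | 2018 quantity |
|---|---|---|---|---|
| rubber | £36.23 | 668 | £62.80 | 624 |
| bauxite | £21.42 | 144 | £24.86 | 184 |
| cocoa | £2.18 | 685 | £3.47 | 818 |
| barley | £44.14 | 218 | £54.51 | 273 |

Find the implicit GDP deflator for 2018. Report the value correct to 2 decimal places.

Nominal GDP 2018 = 62.80·624 + 24.86·184 + 3.47·818 + 54.51·273 = 61481.13.
Real GDP 2018 (at 2007 prices) = 36.23·624 + 21.42·184 + 2.18·818 + 44.14·273 = 40382.26.
Deflator = Nominal/Real × 100 = 61481.13/40382.26 × 100 = 152.248.

152.25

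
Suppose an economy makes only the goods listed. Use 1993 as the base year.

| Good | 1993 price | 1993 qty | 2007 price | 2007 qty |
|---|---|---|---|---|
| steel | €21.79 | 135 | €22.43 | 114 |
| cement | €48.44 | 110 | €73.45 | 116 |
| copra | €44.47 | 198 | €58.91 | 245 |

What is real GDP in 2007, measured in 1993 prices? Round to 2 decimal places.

€18998.25

Real GDP 2007 = Σ (p_1993 × q_2007) = 21.79·114 + 48.44·116 + 44.47·245 = 18998.25.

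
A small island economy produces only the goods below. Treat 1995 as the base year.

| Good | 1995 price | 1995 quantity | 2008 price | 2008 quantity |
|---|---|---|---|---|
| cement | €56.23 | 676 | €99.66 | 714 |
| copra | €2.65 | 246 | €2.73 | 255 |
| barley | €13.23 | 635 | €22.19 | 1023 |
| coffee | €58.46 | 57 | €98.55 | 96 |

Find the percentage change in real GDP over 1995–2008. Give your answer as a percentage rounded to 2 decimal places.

19.00%

Real GDP 1995 = Nominal GDP 1995 = 56.23·676 + 2.65·246 + 13.23·635 + 58.46·57 = 50396.65.
Real GDP 2008 (at 1995 prices) = 56.23·714 + 2.65·255 + 13.23·1023 + 58.46·96 = 59970.42.
Real growth = 59970.42/50396.65 − 1 = 0.1900.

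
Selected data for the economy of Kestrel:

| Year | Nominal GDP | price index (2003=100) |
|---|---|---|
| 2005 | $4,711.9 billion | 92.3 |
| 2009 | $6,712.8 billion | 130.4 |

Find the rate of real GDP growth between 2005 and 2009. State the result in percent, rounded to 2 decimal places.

Deflate each year: 2005 → 4711.9/0.923 = 5104.98; 2009 → 6712.8/1.304 = 5147.85.
So real GDP changed by 5147.85/5104.98 − 1 = 0.0084, i.e. 0.84%.

0.84%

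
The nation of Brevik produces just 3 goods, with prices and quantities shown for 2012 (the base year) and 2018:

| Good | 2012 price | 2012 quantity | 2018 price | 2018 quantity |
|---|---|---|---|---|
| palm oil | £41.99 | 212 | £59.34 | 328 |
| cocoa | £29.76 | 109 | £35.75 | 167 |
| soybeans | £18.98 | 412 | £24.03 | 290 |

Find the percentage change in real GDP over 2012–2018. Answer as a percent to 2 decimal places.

21.44%

Real GDP 2012 = Nominal GDP 2012 = 41.99·212 + 29.76·109 + 18.98·412 = 19965.48.
Real GDP 2018 (at 2012 prices) = 41.99·328 + 29.76·167 + 18.98·290 = 24246.84.
Real growth = 24246.84/19965.48 − 1 = 0.2144.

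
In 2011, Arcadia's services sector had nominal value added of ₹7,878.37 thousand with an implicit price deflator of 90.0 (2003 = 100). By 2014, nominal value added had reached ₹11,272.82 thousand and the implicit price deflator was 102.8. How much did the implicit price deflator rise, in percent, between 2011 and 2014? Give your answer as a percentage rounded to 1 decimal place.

14.2%

Price-level change = 102.8 / 90.0 − 1 = 0.1422.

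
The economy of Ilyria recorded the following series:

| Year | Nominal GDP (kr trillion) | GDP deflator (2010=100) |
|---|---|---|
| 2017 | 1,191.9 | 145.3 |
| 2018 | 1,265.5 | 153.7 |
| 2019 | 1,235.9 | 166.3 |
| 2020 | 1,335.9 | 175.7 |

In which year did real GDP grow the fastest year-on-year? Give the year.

2020

2018: real = 1265.5/1.537 = 823.36; growth vs 2017 (820.30) = 0.37%.
2019: real = 1235.9/1.663 = 743.17; growth vs 2018 (823.36) = -9.74%.
2020: real = 1335.9/1.757 = 760.33; growth vs 2019 (743.17) = 2.31%.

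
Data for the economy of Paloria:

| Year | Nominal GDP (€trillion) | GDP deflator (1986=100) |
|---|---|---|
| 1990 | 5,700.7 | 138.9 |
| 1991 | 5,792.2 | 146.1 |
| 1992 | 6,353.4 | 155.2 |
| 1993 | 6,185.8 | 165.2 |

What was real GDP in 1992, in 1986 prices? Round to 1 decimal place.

Real GDP 1992 = 6353.4 / 1.552 = 4093.69.

€4,093.7 trillion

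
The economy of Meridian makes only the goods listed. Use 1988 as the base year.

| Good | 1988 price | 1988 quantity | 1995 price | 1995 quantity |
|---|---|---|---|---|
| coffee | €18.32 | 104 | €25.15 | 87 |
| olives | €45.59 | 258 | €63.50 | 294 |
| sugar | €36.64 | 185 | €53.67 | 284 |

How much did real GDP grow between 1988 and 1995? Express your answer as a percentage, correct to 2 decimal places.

Real GDP 1988 = Nominal GDP 1988 = 18.32·104 + 45.59·258 + 36.64·185 = 20445.90.
Real GDP 1995 (at 1988 prices) = 18.32·87 + 45.59·294 + 36.64·284 = 25403.06.
Real growth = 25403.06/20445.90 − 1 = 0.2425.

24.25%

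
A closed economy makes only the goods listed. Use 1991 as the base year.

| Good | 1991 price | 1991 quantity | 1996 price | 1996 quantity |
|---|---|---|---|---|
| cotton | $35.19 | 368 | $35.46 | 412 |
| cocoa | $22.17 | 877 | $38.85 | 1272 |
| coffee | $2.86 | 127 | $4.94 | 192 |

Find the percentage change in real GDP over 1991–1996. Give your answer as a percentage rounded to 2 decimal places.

32.03%

Real GDP 1991 = Nominal GDP 1991 = 35.19·368 + 22.17·877 + 2.86·127 = 32756.23.
Real GDP 1996 (at 1991 prices) = 35.19·412 + 22.17·1272 + 2.86·192 = 43247.64.
Real growth = 43247.64/32756.23 − 1 = 0.3203.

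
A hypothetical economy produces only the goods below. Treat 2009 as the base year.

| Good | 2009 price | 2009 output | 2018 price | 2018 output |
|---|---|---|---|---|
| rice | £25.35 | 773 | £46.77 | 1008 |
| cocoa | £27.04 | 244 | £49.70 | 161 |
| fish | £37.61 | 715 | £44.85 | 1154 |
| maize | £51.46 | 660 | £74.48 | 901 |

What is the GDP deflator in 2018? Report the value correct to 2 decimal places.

Nominal GDP 2018 = 46.77·1008 + 49.70·161 + 44.85·1154 + 74.48·901 = 174009.24.
Real GDP 2018 (at 2009 prices) = 25.35·1008 + 27.04·161 + 37.61·1154 + 51.46·901 = 119673.64.
Deflator = Nominal/Real × 100 = 174009.24/119673.64 × 100 = 145.403.

145.40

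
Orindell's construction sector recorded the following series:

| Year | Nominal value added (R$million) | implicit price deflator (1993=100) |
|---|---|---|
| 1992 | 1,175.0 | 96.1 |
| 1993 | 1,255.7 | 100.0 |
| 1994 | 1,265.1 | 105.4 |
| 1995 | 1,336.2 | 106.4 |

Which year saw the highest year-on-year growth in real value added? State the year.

1995

1993: real = 1255.7/1.000 = 1255.70; growth vs 1992 (1222.68) = 2.70%.
1994: real = 1265.1/1.054 = 1200.28; growth vs 1993 (1255.70) = -4.41%.
1995: real = 1336.2/1.064 = 1255.83; growth vs 1994 (1200.28) = 4.63%.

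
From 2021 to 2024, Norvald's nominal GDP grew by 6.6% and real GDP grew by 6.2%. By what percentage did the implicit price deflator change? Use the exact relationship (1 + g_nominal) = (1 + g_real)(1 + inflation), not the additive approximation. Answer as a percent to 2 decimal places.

(1 + g_nom) = (1 + g_real)(1 + π), so π = 1.0660 / 1.0620 − 1 = 0.00377.

0.38%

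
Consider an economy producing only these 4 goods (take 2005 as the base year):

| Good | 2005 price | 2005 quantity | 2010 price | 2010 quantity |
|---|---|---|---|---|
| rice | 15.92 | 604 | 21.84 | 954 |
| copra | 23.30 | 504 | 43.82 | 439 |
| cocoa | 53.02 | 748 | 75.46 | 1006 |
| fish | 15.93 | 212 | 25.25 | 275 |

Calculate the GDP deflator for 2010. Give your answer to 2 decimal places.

147.87

Nominal GDP 2010 = 21.84·954 + 43.82·439 + 75.46·1006 + 25.25·275 = 122928.85.
Real GDP 2010 (at 2005 prices) = 15.92·954 + 23.30·439 + 53.02·1006 + 15.93·275 = 83135.25.
Deflator = Nominal/Real × 100 = 122928.85/83135.25 × 100 = 147.866.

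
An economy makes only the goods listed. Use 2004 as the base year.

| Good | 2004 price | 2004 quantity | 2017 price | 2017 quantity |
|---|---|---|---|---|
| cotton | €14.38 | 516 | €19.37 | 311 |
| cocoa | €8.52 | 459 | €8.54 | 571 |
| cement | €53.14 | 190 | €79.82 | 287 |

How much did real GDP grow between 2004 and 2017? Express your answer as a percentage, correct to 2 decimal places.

Real GDP 2004 = Nominal GDP 2004 = 14.38·516 + 8.52·459 + 53.14·190 = 21427.36.
Real GDP 2017 (at 2004 prices) = 14.38·311 + 8.52·571 + 53.14·287 = 24588.28.
Real growth = 24588.28/21427.36 − 1 = 0.1475.

14.75%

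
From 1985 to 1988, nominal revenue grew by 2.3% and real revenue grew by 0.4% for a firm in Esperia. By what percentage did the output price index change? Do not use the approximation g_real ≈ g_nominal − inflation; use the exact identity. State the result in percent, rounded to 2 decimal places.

1.89%

(1 + g_nom) = (1 + g_real)(1 + π), so π = 1.0230 / 1.0040 − 1 = 0.01892.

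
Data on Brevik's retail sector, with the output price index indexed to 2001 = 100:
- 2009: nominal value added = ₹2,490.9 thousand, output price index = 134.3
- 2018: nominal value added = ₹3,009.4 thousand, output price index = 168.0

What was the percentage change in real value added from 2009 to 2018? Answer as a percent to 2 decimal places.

-3.42%

Real value added 2009 = 2490.9 / 1.343 = 1854.73.
Real value added 2018 = 3009.4 / 1.680 = 1791.31.
Real growth = 1791.31 / 1854.73 − 1 = -0.0342.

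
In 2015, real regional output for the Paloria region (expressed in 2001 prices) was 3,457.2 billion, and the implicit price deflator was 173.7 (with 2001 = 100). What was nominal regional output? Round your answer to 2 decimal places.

6,005.16 billion

Nominal regional output = Real × (implicit price deflator/100) = 3457.2 × 1.737 = 6005.16.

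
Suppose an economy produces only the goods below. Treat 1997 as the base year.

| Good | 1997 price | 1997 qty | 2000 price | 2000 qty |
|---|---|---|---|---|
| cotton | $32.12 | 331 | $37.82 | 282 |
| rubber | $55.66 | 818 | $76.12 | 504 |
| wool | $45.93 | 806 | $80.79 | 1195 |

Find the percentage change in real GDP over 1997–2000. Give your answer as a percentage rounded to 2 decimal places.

Real GDP 1997 = Nominal GDP 1997 = 32.12·331 + 55.66·818 + 45.93·806 = 93181.18.
Real GDP 2000 (at 1997 prices) = 32.12·282 + 55.66·504 + 45.93·1195 = 91996.83.
Real growth = 91996.83/93181.18 − 1 = -0.0127.

-1.27%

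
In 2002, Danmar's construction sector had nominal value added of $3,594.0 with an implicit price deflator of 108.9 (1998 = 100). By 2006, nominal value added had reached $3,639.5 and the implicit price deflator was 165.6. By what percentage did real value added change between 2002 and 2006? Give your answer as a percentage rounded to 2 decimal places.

Deflate each year: 2002 → 3594.0/1.089 = 3300.28; 2006 → 3639.5/1.656 = 2197.77.
So real value added changed by 2197.77/3300.28 − 1 = -0.3341, i.e. -33.41%.

-33.41%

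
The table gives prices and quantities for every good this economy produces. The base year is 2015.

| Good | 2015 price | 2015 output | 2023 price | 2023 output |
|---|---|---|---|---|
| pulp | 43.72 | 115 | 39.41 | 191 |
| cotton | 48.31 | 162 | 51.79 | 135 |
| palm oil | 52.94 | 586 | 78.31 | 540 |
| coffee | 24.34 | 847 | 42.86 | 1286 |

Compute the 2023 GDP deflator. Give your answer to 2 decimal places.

149.71

Nominal GDP 2023 = 39.41·191 + 51.79·135 + 78.31·540 + 42.86·1286 = 111924.32.
Real GDP 2023 (at 2015 prices) = 43.72·191 + 48.31·135 + 52.94·540 + 24.34·1286 = 74761.21.
Deflator = Nominal/Real × 100 = 111924.32/74761.21 × 100 = 149.709.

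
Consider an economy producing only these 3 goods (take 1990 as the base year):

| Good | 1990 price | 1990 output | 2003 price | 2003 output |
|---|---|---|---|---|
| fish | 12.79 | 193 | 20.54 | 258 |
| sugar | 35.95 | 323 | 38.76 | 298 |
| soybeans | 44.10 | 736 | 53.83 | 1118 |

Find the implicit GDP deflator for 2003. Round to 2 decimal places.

121.66

Nominal GDP 2003 = 20.54·258 + 38.76·298 + 53.83·1118 = 77031.74.
Real GDP 2003 (at 1990 prices) = 12.79·258 + 35.95·298 + 44.10·1118 = 63316.72.
Deflator = Nominal/Real × 100 = 77031.74/63316.72 × 100 = 121.661.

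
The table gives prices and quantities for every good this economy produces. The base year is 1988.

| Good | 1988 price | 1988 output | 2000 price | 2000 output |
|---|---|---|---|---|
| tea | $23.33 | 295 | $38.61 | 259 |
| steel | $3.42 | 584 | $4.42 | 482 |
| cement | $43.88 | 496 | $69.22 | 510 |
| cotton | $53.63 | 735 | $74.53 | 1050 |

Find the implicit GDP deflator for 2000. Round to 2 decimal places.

145.51

Nominal GDP 2000 = 38.61·259 + 4.42·482 + 69.22·510 + 74.53·1050 = 125689.13.
Real GDP 2000 (at 1988 prices) = 23.33·259 + 3.42·482 + 43.88·510 + 53.63·1050 = 86381.21.
Deflator = Nominal/Real × 100 = 125689.13/86381.21 × 100 = 145.505.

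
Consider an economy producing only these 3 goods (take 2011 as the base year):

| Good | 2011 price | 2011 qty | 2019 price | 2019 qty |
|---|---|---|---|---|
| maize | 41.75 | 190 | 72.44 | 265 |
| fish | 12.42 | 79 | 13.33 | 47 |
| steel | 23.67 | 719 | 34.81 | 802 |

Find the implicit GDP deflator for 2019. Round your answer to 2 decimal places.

Nominal GDP 2019 = 72.44·265 + 13.33·47 + 34.81·802 = 47740.73.
Real GDP 2019 (at 2011 prices) = 41.75·265 + 12.42·47 + 23.67·802 = 30630.83.
Deflator = Nominal/Real × 100 = 47740.73/30630.83 × 100 = 155.858.

155.86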